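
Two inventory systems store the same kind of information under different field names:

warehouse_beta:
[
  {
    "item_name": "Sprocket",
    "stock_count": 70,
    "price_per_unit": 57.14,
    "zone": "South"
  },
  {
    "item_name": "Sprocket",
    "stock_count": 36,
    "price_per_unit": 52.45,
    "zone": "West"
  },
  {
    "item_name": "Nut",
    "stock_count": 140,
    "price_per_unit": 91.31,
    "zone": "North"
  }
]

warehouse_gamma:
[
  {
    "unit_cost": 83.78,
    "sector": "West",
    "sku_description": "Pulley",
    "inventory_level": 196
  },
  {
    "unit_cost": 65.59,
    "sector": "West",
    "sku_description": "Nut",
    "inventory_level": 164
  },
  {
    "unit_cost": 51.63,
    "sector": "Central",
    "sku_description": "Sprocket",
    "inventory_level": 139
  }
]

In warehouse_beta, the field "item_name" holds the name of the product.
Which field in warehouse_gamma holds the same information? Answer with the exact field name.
sku_description

In warehouse_beta, "item_name" holds the name of the product.
The fields in warehouse_gamma are: "unit_cost", "sector", "sku_description", "inventory_level".
"sku_description" is the match: the name refers to the same concept and its values are product-name strings (e.g. 'Nut', 'Pulley').
The other fields ("unit_cost", "sector", "inventory_level") hold different kinds of data.

So "item_name" in warehouse_beta corresponds to "sku_description" in warehouse_gamma.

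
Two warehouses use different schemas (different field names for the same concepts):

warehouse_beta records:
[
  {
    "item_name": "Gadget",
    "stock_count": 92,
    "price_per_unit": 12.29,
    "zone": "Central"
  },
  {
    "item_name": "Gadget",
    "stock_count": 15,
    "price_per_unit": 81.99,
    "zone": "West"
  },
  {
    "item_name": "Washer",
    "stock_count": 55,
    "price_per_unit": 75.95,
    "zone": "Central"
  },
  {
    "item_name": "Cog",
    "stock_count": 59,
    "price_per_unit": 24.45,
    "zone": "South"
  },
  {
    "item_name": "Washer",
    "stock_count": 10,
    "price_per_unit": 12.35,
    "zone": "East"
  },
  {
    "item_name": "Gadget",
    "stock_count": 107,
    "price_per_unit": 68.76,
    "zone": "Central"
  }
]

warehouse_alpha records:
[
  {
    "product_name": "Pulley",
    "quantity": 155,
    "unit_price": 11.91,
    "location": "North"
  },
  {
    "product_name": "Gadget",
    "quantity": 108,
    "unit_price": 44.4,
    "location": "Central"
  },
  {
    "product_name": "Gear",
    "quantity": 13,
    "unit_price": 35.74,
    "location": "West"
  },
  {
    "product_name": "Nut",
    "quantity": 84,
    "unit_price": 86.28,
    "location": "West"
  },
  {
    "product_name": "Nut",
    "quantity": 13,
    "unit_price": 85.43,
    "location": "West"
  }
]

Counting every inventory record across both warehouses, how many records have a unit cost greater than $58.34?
5

Schema mapping: "price_per_unit" (warehouse_beta) = "unit_price" (warehouse_alpha) = unit cost

Records > $58.34 in warehouse_beta: 3
Records > $58.34 in warehouse_alpha: 2

Total count: 3 + 2 = 5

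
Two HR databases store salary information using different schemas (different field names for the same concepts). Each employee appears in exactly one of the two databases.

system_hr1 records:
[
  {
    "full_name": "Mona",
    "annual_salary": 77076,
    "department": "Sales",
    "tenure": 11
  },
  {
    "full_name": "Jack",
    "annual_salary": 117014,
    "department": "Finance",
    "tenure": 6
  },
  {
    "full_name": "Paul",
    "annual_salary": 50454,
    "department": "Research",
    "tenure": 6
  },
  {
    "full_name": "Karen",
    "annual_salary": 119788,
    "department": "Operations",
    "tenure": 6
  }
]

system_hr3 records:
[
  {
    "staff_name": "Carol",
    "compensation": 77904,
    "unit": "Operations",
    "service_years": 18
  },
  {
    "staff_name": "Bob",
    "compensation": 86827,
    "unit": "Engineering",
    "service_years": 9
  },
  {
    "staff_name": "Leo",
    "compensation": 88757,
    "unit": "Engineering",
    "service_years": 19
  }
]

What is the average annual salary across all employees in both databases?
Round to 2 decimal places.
88260.00

Schema mapping: "annual_salary" (system_hr1) = "compensation" (system_hr3) = annual salary

All salaries: [77076, 117014, 50454, 119788, 77904, 86827, 88757]
Sum: 617820
Count: 7
Average: 617820 / 7 = 88260.00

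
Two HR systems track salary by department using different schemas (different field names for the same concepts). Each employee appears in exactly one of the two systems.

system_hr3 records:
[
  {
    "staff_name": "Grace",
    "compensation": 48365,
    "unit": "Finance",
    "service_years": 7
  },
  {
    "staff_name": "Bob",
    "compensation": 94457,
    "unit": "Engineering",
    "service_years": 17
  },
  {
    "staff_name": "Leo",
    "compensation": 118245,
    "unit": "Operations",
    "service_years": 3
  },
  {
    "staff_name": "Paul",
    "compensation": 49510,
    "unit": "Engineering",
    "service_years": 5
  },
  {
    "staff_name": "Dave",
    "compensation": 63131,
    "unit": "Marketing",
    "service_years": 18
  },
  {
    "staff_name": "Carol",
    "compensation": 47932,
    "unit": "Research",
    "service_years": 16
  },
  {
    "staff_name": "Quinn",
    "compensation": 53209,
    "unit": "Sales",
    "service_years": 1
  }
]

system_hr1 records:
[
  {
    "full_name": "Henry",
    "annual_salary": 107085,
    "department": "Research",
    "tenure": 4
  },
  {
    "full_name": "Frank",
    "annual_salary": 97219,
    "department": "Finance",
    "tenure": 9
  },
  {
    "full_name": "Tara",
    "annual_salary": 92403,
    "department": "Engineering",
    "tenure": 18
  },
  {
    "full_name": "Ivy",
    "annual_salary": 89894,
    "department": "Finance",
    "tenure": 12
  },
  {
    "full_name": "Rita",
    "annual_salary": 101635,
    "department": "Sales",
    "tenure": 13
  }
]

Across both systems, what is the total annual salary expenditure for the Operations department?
118245

Schema mappings:
- "unit" (system_hr3) = "department" (system_hr1) = department
- "compensation" (system_hr3) = "annual_salary" (system_hr1) = salary

Operations salaries from system_hr3: 118245
Operations salaries from system_hr1: 0

Total: 118245 + 0 = 118245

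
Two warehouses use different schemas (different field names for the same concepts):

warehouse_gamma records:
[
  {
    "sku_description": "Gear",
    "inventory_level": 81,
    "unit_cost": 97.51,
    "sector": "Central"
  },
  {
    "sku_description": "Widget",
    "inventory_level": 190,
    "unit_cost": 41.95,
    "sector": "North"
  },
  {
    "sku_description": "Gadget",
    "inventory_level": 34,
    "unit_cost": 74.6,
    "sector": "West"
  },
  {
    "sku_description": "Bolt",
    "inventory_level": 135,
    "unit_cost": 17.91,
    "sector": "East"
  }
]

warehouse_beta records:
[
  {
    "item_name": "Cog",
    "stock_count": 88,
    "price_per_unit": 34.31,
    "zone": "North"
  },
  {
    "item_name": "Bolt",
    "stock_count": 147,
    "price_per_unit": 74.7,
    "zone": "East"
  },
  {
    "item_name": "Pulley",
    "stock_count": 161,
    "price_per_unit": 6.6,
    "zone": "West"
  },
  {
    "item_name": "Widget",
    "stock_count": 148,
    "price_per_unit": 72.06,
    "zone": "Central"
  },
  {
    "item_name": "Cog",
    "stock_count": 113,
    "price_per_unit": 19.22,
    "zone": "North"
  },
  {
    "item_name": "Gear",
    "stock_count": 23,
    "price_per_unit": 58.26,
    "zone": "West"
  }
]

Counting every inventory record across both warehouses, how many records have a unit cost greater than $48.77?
5

Schema mapping: "unit_cost" (warehouse_gamma) = "price_per_unit" (warehouse_beta) = unit cost

Records > $48.77 in warehouse_gamma: 2
Records > $48.77 in warehouse_beta: 3

Total count: 2 + 3 = 5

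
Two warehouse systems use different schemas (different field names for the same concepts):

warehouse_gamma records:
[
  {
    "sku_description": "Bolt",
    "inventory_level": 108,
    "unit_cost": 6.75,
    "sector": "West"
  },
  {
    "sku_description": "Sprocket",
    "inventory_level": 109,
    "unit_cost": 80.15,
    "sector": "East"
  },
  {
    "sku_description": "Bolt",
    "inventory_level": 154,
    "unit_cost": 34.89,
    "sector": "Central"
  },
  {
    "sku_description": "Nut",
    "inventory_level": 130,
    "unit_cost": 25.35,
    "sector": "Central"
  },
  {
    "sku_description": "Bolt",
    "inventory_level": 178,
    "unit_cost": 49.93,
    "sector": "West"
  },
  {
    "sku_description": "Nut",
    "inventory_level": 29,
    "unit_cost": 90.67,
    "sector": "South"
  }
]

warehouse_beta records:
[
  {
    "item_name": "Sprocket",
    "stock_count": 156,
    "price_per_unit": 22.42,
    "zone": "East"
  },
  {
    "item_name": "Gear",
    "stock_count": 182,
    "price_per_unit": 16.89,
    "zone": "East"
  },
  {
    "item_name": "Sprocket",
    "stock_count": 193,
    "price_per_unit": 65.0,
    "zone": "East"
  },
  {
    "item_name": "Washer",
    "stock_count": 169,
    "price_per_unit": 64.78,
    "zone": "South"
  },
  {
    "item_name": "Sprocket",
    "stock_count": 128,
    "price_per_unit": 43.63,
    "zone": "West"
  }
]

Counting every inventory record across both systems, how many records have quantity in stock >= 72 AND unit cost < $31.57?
4

Schema mappings:
- "inventory_level" (warehouse_gamma) = "stock_count" (warehouse_beta) = quantity
- "unit_cost" (warehouse_gamma) = "price_per_unit" (warehouse_beta) = unit cost

Records meeting both conditions in warehouse_gamma: 2
Records meeting both conditions in warehouse_beta: 2

Total: 2 + 2 = 4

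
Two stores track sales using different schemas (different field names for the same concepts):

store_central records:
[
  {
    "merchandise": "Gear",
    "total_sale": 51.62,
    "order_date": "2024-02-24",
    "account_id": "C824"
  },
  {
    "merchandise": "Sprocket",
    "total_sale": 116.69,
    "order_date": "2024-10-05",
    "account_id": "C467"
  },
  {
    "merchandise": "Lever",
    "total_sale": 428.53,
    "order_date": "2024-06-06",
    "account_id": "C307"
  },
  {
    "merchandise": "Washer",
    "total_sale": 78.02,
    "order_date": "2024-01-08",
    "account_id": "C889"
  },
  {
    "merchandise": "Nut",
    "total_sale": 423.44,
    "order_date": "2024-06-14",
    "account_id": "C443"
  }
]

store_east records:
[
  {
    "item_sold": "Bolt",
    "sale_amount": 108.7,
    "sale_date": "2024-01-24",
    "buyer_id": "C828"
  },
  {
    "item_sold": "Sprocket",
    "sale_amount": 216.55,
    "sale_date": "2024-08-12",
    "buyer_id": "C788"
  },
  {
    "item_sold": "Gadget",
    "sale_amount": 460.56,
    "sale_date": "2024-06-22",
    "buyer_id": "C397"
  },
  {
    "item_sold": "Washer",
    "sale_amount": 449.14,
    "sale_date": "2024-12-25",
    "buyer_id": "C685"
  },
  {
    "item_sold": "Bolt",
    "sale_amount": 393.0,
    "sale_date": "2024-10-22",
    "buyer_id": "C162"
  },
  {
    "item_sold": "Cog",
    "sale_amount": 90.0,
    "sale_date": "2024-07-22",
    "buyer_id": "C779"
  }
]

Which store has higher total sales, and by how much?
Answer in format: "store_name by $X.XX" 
store_east by $619.65

Schema mapping: "total_sale" (store_central) = "sale_amount" (store_east) = sale amount

Total for store_central: 1098.30
Total for store_east: 1717.95

Difference: |1098.30 - 1717.95| = 619.65
store_east has higher sales by $619.65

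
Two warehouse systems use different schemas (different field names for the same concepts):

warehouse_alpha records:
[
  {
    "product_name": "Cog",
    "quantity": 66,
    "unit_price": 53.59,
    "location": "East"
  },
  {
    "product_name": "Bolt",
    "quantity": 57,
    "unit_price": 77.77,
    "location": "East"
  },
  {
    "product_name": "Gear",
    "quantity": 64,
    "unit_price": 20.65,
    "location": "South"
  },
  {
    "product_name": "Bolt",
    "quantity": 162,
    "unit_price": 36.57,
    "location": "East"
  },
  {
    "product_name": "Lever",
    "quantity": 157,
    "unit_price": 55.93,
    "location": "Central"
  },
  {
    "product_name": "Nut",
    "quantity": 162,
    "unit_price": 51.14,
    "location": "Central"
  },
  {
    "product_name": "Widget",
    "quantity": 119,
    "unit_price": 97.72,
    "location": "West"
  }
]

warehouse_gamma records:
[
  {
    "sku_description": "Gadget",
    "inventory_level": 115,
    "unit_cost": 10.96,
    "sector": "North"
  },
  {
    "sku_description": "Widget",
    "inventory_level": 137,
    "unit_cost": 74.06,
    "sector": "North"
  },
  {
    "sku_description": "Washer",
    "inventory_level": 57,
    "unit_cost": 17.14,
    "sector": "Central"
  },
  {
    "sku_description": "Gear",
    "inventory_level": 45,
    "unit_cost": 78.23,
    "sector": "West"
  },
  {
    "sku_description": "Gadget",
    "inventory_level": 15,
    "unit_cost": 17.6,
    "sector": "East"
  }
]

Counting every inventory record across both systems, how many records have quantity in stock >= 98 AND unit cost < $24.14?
1

Schema mappings:
- "quantity" (warehouse_alpha) = "inventory_level" (warehouse_gamma) = quantity
- "unit_price" (warehouse_alpha) = "unit_cost" (warehouse_gamma) = unit cost

Records meeting both conditions in warehouse_alpha: 0
Records meeting both conditions in warehouse_gamma: 1

Total: 0 + 1 = 1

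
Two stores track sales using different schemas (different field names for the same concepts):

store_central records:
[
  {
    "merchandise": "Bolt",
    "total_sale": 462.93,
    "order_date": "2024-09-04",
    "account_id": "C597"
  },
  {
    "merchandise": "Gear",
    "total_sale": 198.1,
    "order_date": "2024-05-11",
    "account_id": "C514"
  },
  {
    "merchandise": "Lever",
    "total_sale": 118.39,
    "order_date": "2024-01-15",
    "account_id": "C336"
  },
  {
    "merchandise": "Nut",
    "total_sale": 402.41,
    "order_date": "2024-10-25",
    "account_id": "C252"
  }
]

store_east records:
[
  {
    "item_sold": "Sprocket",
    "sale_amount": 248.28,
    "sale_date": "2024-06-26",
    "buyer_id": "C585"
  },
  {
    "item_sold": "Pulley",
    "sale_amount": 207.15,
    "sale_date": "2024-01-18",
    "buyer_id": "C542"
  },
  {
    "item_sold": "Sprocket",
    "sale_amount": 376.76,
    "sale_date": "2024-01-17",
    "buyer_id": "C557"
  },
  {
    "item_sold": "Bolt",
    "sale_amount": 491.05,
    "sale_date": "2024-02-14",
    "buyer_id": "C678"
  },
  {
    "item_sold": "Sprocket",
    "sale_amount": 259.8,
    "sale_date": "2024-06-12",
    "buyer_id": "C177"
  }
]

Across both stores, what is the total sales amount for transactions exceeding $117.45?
2764.87

Schema mapping: "total_sale" (store_central) = "sale_amount" (store_east) = sale amount

Sum of sales > $117.45 in store_central: 1181.83
Sum of sales > $117.45 in store_east: 1583.04

Total: 1181.83 + 1583.04 = 2764.87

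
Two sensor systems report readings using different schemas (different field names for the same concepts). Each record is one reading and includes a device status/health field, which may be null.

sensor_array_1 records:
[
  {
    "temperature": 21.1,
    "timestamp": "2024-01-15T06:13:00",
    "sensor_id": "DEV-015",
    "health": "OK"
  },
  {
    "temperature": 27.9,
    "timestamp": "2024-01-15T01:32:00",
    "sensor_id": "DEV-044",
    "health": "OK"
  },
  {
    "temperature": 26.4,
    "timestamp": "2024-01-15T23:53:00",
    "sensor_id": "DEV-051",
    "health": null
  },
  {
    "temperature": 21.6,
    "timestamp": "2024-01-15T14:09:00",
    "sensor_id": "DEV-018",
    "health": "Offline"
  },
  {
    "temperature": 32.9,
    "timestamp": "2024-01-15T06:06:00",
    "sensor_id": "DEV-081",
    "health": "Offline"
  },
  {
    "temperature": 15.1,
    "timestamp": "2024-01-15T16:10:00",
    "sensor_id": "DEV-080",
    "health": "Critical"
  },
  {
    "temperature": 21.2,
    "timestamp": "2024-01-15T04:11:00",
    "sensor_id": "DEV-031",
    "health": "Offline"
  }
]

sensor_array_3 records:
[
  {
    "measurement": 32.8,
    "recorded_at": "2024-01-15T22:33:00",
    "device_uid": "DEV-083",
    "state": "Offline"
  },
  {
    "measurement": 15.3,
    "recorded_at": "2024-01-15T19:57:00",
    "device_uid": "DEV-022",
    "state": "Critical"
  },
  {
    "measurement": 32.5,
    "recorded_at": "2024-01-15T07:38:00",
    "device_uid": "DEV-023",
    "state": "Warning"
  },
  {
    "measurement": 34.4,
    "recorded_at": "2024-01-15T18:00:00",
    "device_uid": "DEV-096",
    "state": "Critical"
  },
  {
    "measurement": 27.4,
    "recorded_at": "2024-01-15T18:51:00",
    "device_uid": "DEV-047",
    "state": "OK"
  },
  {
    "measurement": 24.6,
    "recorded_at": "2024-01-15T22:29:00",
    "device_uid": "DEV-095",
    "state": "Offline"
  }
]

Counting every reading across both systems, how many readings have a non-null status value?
12

Schema mapping: "health" (sensor_array_1) = "state" (sensor_array_3) = status

Non-null in sensor_array_1: 6
Non-null in sensor_array_3: 6

Total non-null: 6 + 6 = 12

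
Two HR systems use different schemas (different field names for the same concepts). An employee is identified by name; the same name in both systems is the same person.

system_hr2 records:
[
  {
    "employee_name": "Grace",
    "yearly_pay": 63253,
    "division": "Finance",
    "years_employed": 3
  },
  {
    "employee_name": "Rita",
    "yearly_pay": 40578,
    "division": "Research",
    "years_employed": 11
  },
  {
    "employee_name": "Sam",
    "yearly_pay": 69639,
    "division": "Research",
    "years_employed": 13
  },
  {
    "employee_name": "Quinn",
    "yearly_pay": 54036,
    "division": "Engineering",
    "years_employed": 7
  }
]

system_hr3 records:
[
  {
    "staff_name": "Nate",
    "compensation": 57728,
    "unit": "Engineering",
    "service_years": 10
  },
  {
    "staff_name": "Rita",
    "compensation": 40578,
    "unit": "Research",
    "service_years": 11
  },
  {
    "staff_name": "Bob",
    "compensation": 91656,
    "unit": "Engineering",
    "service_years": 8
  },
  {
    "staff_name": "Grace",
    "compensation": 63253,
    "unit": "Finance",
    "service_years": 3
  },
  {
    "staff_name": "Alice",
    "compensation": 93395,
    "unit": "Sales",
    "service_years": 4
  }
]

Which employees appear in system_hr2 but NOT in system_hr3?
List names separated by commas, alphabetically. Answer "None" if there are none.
Quinn, Sam

Schema mapping: "employee_name" (system_hr2) = "staff_name" (system_hr3) = employee name

Names in system_hr2: ['Grace', 'Quinn', 'Rita', 'Sam']
Names in system_hr3: ['Alice', 'Bob', 'Grace', 'Nate', 'Rita']

In system_hr2 but not system_hr3: ['Quinn', 'Sam']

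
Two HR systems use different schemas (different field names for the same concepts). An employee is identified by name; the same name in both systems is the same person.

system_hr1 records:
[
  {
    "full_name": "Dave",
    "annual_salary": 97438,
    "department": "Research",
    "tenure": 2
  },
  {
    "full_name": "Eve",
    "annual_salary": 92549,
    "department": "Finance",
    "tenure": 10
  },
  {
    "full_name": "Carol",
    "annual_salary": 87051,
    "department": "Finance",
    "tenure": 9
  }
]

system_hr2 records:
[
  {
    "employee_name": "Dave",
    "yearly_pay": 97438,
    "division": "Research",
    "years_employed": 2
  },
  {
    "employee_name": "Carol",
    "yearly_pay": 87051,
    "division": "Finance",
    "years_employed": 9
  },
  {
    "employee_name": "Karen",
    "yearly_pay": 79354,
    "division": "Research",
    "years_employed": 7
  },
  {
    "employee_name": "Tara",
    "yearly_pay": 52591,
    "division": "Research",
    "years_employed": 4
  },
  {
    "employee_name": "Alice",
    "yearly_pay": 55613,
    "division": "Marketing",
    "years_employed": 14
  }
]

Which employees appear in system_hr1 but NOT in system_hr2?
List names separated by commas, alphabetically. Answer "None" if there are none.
Eve

Schema mapping: "full_name" (system_hr1) = "employee_name" (system_hr2) = employee name

Names in system_hr1: ['Carol', 'Dave', 'Eve']
Names in system_hr2: ['Alice', 'Carol', 'Dave', 'Karen', 'Tara']

In system_hr1 but not system_hr2: ['Eve']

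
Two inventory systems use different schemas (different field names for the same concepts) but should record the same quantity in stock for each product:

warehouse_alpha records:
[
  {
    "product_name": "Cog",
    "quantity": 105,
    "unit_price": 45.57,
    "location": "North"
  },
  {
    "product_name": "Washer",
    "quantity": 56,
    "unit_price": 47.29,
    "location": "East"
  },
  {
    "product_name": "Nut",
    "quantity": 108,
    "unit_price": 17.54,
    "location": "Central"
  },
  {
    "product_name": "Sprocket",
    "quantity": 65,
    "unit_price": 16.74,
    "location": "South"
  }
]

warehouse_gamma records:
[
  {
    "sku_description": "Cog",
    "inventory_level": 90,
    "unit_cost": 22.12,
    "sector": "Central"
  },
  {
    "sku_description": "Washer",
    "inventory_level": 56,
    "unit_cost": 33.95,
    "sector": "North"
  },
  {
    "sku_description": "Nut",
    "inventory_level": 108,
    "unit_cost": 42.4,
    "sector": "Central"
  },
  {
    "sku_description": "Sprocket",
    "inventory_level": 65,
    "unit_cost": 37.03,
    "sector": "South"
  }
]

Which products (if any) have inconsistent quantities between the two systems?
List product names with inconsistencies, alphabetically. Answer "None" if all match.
Cog

Schema mappings:
- "product_name" (warehouse_alpha) = "sku_description" (warehouse_gamma) = product name
- "quantity" (warehouse_alpha) = "inventory_level" (warehouse_gamma) = quantity

Comparison:
  Cog: 105 vs 90 - MISMATCH
  Washer: 56 vs 56 - MATCH
  Nut: 108 vs 108 - MATCH
  Sprocket: 65 vs 65 - MATCH

Products with inconsistencies: Cog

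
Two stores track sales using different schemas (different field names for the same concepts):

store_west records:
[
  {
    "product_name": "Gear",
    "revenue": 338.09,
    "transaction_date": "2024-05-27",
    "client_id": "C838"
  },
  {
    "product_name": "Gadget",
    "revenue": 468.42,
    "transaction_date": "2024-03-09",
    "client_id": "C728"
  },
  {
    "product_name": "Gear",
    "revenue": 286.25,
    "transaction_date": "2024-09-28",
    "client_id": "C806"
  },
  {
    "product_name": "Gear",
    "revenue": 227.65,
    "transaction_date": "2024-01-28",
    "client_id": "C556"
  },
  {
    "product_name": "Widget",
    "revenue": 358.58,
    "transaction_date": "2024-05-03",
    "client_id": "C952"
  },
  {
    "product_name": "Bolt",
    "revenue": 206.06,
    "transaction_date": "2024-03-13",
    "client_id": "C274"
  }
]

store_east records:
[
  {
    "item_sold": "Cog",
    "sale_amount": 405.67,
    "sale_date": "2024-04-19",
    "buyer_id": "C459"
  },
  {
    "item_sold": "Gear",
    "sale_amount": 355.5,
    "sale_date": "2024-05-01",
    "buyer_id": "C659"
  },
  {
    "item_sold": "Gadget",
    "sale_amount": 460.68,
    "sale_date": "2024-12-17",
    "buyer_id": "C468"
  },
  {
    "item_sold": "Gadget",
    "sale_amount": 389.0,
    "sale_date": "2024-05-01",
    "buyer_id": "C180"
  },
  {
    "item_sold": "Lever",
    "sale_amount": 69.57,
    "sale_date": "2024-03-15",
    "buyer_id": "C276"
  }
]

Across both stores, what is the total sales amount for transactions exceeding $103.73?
3495.9

Schema mapping: "revenue" (store_west) = "sale_amount" (store_east) = sale amount

Sum of sales > $103.73 in store_west: 1885.05
Sum of sales > $103.73 in store_east: 1610.85

Total: 1885.05 + 1610.85 = 3495.9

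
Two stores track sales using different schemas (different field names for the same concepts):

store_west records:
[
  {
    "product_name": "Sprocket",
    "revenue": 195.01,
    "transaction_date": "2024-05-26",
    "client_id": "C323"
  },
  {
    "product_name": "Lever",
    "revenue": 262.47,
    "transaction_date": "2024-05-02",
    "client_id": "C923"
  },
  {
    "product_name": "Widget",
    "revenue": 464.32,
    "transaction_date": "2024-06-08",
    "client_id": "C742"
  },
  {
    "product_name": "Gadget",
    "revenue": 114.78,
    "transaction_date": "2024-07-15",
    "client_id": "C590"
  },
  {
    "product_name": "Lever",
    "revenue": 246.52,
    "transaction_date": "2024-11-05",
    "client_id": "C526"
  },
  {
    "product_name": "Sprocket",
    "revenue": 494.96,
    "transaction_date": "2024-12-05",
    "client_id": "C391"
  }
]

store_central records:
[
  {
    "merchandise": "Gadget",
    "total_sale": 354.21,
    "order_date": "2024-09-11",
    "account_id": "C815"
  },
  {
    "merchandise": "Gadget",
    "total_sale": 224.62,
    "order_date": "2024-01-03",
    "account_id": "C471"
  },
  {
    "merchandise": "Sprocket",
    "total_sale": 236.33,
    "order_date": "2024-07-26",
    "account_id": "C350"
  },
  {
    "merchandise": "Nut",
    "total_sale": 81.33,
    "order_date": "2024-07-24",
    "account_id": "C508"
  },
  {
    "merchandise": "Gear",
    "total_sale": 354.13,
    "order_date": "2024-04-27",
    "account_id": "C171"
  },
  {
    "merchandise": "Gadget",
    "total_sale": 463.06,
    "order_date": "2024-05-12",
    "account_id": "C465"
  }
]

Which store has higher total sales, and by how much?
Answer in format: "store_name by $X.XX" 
store_west by $64.38

Schema mapping: "revenue" (store_west) = "total_sale" (store_central) = sale amount

Total for store_west: 1778.06
Total for store_central: 1713.68

Difference: |1778.06 - 1713.68| = 64.38
store_west has higher sales by $64.38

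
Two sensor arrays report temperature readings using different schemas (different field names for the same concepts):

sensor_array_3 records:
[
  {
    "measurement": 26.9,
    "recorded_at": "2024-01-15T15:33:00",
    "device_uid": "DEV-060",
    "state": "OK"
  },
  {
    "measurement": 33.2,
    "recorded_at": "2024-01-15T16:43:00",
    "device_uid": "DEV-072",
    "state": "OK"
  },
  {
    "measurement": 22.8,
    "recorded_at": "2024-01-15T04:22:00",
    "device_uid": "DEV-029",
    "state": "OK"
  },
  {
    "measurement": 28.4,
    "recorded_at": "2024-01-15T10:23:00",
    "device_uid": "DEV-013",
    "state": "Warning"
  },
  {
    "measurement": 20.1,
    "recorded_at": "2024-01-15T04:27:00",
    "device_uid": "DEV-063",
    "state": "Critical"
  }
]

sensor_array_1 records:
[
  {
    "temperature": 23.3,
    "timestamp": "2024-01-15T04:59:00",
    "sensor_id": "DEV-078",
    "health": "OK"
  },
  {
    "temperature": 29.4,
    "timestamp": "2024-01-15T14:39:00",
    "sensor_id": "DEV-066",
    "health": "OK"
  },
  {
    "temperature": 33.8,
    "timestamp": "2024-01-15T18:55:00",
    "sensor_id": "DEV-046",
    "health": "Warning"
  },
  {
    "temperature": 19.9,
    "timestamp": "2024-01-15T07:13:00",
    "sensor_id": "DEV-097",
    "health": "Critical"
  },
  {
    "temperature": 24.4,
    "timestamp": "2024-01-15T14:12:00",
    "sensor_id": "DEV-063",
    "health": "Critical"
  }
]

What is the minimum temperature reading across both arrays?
19.9

Schema mapping: "measurement" (sensor_array_3) = "temperature" (sensor_array_1) = temperature reading

Minimum in sensor_array_3: 20.1
Minimum in sensor_array_1: 19.9

Overall minimum: min(20.1, 19.9) = 19.9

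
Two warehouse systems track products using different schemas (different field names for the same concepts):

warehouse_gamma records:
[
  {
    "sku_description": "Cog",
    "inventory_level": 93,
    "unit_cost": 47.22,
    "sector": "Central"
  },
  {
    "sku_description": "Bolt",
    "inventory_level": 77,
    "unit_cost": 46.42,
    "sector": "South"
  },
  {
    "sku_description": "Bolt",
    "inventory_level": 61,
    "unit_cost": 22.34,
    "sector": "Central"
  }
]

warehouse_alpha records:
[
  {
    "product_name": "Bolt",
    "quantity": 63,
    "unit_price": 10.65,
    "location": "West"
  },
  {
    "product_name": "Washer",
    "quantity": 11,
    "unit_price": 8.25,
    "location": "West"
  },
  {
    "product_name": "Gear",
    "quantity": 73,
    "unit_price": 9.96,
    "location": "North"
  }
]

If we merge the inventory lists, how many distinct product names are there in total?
4

Schema mapping: "sku_description" (warehouse_gamma) = "product_name" (warehouse_alpha) = product name

Products in warehouse_gamma: ['Bolt', 'Cog']
Products in warehouse_alpha: ['Bolt', 'Gear', 'Washer']

Union (unique products): ['Bolt', 'Cog', 'Gear', 'Washer']
Count: 4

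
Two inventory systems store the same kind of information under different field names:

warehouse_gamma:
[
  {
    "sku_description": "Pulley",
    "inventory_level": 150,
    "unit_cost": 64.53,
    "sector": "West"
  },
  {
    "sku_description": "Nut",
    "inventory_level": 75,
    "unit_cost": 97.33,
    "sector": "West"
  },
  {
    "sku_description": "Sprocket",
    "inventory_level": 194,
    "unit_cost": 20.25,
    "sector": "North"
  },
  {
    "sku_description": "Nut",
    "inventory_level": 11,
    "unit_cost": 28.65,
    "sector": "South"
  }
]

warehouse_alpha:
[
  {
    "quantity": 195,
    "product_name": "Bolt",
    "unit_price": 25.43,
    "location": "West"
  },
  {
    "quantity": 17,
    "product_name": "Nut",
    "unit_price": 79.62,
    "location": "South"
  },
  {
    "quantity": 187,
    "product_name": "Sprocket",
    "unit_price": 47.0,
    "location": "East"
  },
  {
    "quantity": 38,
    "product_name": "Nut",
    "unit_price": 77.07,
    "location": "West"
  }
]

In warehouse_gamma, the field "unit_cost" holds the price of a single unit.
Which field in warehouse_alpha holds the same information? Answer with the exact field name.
unit_price

In warehouse_gamma, "unit_cost" holds the price of a single unit.
The fields in warehouse_alpha are: "quantity", "product_name", "unit_price", "location".
"unit_price" is the match: the name refers to the same concept and its values are decimal currency amounts (e.g. 25.43, 79.62).
The other fields ("quantity", "product_name", "location") hold different kinds of data.

So "unit_cost" in warehouse_gamma corresponds to "unit_price" in warehouse_alpha.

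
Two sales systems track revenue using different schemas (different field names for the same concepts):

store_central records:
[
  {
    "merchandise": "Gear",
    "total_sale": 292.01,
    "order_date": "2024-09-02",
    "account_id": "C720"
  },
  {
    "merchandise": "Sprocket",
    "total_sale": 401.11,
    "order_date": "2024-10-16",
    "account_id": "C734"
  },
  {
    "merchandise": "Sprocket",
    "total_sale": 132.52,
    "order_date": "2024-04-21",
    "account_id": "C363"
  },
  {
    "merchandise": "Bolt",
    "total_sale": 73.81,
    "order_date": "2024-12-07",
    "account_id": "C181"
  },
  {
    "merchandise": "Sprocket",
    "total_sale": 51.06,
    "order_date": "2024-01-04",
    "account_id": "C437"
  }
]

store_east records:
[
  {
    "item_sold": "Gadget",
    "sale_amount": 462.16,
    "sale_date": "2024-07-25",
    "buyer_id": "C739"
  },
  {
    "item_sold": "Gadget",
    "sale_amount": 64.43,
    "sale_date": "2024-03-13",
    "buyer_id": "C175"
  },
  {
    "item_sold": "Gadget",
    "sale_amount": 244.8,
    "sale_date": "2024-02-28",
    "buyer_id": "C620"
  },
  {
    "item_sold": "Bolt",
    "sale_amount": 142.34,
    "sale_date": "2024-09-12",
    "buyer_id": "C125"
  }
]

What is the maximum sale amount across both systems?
462.16

Reconcile: "total_sale" (store_central) = "sale_amount" (store_east) = sale amount

Maximum in store_central: 401.11
Maximum in store_east: 462.16

Overall maximum: max(401.11, 462.16) = 462.16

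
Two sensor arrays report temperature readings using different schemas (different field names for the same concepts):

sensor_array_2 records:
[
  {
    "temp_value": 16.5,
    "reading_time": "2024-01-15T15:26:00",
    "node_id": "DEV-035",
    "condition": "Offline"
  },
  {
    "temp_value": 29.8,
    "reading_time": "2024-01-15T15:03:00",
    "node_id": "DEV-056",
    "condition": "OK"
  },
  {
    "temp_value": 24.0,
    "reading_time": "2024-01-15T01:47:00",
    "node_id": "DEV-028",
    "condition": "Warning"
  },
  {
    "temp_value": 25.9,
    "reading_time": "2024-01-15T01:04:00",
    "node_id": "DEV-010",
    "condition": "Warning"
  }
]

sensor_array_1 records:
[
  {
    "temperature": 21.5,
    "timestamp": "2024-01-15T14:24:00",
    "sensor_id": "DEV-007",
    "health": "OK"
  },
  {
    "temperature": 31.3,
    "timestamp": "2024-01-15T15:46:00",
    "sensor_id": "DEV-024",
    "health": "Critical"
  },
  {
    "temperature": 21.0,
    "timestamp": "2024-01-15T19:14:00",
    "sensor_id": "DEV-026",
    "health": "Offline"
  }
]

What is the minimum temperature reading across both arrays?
16.5

Schema mapping: "temp_value" (sensor_array_2) = "temperature" (sensor_array_1) = temperature reading

Minimum in sensor_array_2: 16.5
Minimum in sensor_array_1: 21.0

Overall minimum: min(16.5, 21.0) = 16.5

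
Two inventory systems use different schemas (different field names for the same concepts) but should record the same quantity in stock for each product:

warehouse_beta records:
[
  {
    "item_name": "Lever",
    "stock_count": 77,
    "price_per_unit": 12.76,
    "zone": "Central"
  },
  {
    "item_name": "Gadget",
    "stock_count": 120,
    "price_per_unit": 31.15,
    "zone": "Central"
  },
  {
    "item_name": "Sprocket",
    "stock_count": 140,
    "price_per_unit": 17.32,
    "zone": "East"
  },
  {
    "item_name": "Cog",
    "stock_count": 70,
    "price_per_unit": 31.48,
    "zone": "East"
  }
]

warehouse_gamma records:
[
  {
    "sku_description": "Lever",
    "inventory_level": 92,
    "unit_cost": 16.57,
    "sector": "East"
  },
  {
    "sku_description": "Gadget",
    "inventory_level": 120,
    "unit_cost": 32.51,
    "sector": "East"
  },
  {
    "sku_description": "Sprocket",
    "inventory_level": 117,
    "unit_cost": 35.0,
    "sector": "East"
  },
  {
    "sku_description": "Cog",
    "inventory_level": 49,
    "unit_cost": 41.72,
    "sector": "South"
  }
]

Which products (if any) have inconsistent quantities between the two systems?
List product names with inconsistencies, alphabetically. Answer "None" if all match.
Cog, Lever, Sprocket

Schema mappings:
- "item_name" (warehouse_beta) = "sku_description" (warehouse_gamma) = product name
- "stock_count" (warehouse_beta) = "inventory_level" (warehouse_gamma) = quantity

Comparison:
  Lever: 77 vs 92 - MISMATCH
  Gadget: 120 vs 120 - MATCH
  Sprocket: 140 vs 117 - MISMATCH
  Cog: 70 vs 49 - MISMATCH

Products with inconsistencies: Cog, Lever, Sprocket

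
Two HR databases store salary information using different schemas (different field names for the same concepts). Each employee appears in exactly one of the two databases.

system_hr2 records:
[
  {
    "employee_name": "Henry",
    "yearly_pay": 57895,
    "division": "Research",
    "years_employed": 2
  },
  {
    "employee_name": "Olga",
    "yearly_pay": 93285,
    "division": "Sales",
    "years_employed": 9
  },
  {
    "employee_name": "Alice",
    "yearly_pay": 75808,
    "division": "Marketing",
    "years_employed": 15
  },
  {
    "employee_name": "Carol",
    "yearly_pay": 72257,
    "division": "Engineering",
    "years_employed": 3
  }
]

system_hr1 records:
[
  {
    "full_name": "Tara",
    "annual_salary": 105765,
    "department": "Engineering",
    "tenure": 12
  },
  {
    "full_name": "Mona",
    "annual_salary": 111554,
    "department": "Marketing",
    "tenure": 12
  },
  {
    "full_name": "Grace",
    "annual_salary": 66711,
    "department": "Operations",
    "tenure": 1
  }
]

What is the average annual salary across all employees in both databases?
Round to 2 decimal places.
83325.00

Schema mapping: "yearly_pay" (system_hr2) = "annual_salary" (system_hr1) = annual salary

All salaries: [57895, 93285, 75808, 72257, 105765, 111554, 66711]
Sum: 583275
Count: 7
Average: 583275 / 7 = 83325.00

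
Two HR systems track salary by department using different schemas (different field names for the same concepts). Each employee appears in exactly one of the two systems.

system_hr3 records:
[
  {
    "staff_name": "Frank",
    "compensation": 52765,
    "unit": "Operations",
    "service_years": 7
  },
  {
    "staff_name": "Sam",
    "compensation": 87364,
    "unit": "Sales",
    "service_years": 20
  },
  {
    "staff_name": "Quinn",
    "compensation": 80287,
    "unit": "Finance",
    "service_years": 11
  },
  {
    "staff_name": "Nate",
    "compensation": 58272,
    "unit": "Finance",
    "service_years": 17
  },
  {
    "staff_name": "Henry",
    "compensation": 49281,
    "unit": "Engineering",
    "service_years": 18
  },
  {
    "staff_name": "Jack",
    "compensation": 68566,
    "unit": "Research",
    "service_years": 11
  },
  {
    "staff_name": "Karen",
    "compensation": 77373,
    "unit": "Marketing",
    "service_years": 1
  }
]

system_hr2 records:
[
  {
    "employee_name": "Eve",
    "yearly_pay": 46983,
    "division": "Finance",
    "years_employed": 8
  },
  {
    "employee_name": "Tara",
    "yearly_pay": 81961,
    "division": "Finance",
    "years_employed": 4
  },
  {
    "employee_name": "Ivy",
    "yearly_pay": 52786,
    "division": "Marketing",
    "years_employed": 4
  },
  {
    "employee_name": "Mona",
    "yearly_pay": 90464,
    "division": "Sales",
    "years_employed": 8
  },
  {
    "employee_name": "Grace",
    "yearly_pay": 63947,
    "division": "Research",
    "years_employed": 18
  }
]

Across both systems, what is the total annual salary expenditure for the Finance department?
267503

Schema mappings:
- "unit" (system_hr3) = "division" (system_hr2) = department
- "compensation" (system_hr3) = "yearly_pay" (system_hr2) = salary

Finance salaries from system_hr3: 138559
Finance salaries from system_hr2: 128944

Total: 138559 + 128944 = 267503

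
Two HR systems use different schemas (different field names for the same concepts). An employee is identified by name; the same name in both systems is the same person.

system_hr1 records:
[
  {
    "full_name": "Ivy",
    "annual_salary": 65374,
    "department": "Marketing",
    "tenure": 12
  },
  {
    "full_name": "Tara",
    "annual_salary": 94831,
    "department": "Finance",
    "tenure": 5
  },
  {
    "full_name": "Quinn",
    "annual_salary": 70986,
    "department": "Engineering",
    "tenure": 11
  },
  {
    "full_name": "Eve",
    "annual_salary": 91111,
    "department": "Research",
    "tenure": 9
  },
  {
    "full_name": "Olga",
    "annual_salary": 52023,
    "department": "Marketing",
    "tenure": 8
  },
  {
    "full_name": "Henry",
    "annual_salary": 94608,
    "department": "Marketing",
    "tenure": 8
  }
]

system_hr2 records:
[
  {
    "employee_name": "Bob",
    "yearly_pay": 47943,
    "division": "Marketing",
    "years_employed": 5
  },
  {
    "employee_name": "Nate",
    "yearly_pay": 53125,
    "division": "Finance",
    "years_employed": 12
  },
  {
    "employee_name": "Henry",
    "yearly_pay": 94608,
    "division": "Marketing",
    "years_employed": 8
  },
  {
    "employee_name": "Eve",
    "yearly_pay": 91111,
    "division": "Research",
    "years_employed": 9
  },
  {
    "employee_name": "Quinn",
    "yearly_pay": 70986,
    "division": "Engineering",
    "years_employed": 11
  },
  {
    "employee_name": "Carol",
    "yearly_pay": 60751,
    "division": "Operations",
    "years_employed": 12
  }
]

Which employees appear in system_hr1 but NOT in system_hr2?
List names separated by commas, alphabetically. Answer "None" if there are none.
Ivy, Olga, Tara

Schema mapping: "full_name" (system_hr1) = "employee_name" (system_hr2) = employee name

Names in system_hr1: ['Eve', 'Henry', 'Ivy', 'Olga', 'Quinn', 'Tara']
Names in system_hr2: ['Bob', 'Carol', 'Eve', 'Henry', 'Nate', 'Quinn']

In system_hr1 but not system_hr2: ['Ivy', 'Olga', 'Tara']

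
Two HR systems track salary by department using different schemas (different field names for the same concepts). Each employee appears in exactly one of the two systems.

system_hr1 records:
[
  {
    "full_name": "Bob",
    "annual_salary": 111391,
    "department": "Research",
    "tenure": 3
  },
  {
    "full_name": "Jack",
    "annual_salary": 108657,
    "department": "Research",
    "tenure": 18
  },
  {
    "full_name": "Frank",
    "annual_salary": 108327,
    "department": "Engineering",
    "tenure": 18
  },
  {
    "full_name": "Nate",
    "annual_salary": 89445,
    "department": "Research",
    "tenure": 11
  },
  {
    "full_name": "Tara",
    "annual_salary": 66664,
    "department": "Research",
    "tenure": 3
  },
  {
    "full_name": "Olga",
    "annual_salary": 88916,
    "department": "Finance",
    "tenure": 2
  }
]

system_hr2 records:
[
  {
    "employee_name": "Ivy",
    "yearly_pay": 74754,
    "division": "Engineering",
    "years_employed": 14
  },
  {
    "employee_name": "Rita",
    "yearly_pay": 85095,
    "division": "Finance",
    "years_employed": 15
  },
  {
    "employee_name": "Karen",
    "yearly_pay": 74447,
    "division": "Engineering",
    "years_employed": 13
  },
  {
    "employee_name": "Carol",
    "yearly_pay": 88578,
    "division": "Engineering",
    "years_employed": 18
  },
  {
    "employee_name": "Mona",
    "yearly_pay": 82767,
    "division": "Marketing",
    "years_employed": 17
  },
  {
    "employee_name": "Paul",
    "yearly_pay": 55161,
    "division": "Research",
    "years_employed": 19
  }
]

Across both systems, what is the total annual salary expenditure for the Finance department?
174011

Schema mappings:
- "department" (system_hr1) = "division" (system_hr2) = department
- "annual_salary" (system_hr1) = "yearly_pay" (system_hr2) = salary

Finance salaries from system_hr1: 88916
Finance salaries from system_hr2: 85095

Total: 88916 + 85095 = 174011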